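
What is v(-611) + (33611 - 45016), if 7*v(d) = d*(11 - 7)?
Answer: -82279/7 ≈ -11754.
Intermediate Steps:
v(d) = 4*d/7 (v(d) = (d*(11 - 7))/7 = (d*4)/7 = (4*d)/7 = 4*d/7)
v(-611) + (33611 - 45016) = (4/7)*(-611) + (33611 - 45016) = -2444/7 - 11405 = -82279/7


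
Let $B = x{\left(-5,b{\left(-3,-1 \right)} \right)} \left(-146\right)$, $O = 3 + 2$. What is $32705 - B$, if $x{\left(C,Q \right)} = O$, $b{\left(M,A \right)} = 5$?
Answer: $33435$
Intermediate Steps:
$O = 5$
$x{\left(C,Q \right)} = 5$
$B = -730$ ($B = 5 \left(-146\right) = -730$)
$32705 - B = 32705 - -730 = 32705 + 730 = 33435$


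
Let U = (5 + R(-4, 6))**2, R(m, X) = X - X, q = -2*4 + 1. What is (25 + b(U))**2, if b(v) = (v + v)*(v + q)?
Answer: 855625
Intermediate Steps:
q = -7 (q = -8 + 1 = -7)
R(m, X) = 0
U = 25 (U = (5 + 0)**2 = 5**2 = 25)
b(v) = 2*v*(-7 + v) (b(v) = (v + v)*(v - 7) = (2*v)*(-7 + v) = 2*v*(-7 + v))
(25 + b(U))**2 = (25 + 2*25*(-7 + 25))**2 = (25 + 2*25*18)**2 = (25 + 900)**2 = 925**2 = 855625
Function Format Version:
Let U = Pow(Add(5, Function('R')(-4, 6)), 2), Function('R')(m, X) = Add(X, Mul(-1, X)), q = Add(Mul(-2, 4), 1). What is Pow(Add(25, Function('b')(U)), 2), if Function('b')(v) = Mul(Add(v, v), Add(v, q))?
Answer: 855625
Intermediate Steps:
q = -7 (q = Add(-8, 1) = -7)
Function('R')(m, X) = 0
U = 25 (U = Pow(Add(5, 0), 2) = Pow(5, 2) = 25)
Function('b')(v) = Mul(2, v, Add(-7, v)) (Function('b')(v) = Mul(Add(v, v), Add(v, -7)) = Mul(Mul(2, v), Add(-7, v)) = Mul(2, v, Add(-7, v)))
Pow(Add(25, Function('b')(U)), 2) = Pow(Add(25, Mul(2, 25, Add(-7, 25))), 2) = Pow(Add(25, Mul(2, 25, 18)), 2) = Pow(Add(25, 900), 2) = Pow(925, 2) = 855625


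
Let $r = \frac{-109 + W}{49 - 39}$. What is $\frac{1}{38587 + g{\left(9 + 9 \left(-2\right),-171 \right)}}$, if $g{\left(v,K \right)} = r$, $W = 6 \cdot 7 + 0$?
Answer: $\frac{10}{385803} \approx 2.592 \cdot 10^{-5}$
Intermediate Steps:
$W = 42$ ($W = 42 + 0 = 42$)
$r = - \frac{67}{10}$ ($r = \frac{-109 + 42}{49 - 39} = - \frac{67}{10} \approx -6.7$)
$g{\left(v,K \right)} = - \frac{67}{10}$
$\frac{1}{38587 + g{\left(9 + 9 \left(-2\right),-171 \right)}} = \frac{1}{38587 - \frac{67}{10}} = \frac{1}{\frac{385803}{10}} = \frac{10}{385803}$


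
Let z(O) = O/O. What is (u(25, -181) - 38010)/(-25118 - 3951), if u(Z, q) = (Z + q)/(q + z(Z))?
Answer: 570137/436035 ≈ 1.3075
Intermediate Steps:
z(O) = 1
u(Z, q) = (Z + q)/(1 + q) (u(Z, q) = (Z + q)/(q + 1) = (Z + q)/(1 + q))
(u(25, -181) - 38010)/(-25118 - 3951) = ((25 - 181)/(1 - 181) - 38010)/(-25118 - 3951) = (-156/(-180) - 38010)/(-29069) = (-1/180*(-156) - 38010)*(-1/29069) = (13/15 - 38010)*(-1/29069) = -570137/15*(-1/29069) = 570137/436035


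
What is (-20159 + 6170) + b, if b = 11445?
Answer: -2544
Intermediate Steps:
(-20159 + 6170) + b = (-20159 + 6170) + 11445 = -13989 + 11445 = -2544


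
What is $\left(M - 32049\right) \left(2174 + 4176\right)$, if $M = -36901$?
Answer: $-437832500$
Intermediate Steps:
$\left(M - 32049\right) \left(2174 + 4176\right) = \left(-36901 - 32049\right) \left(2174 + 4176\right) = \left(-68950\right) 6350 = -437832500$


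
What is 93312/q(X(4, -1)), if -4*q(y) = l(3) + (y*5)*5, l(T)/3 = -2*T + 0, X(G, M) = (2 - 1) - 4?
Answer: 124416/31 ≈ 4013.4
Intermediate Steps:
X(G, M) = -3 (X(G, M) = 1 - 4 = -3)
l(T) = -6*T (l(T) = 3*(-2*T + 0) = 3*(-2*T) = -6*T)
q(y) = 9/2 - 25*y/4 (q(y) = -(-6*3 + (y*5)*5)/4 = -(-18 + (5*y)*5)/4 = -(-18 + 25*y)/4 = 9/2 - 25*y/4)
93312/q(X(4, -1)) = 93312/(9/2 - 25/4*(-3)) = 93312/(9/2 + 75/4) = 93312/(93/4) = 93312*(4/93) = 124416/31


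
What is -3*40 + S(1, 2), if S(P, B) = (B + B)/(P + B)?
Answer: -356/3 ≈ -118.67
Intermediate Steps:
S(P, B) = 2*B/(B + P) (S(P, B) = (2*B)/(B + P) = 2*B/(B + P))
-3*40 + S(1, 2) = -3*40 + 2*2/(2 + 1) = -120 + 2*2/3 = -120 + 2*2*(1/3) = -120 + 4/3 = -356/3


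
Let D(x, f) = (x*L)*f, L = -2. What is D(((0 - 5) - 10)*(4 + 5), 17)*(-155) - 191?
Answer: -711641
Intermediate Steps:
D(x, f) = -2*f*x (D(x, f) = (x*(-2))*f = (-2*x)*f = -2*f*x)
D(((0 - 5) - 10)*(4 + 5), 17)*(-155) - 191 = -2*17*((0 - 5) - 10)*(4 + 5)*(-155) - 191 = -2*17*(-5 - 10)*9*(-155) - 191 = -2*17*(-15*9)*(-155) - 191 = -2*17*(-135)*(-155) - 191 = 4590*(-155) - 191 = -711450 - 191 = -711641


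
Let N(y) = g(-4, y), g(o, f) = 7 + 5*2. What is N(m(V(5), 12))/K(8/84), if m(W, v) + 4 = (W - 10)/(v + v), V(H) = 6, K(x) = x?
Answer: 357/2 ≈ 178.50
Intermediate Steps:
m(W, v) = -4 + (-10 + W)/(2*v) (m(W, v) = -4 + (W - 10)/(v + v) = -4 + (-10 + W)/((2*v)) = -4 + (-10 + W)*(1/(2*v)) = -4 + (-10 + W)/(2*v))
g(o, f) = 17 (g(o, f) = 7 + 10 = 17)
N(y) = 17
N(m(V(5), 12))/K(8/84) = 17/((8/84)) = 17/((8*(1/84))) = 17/(2/21) = 17*(21/2) = 357/2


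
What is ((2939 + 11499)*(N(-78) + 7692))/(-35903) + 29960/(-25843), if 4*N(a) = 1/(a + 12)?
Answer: -378988205966039/122475042228 ≈ -3094.4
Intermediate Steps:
N(a) = 1/(4*(12 + a)) (N(a) = 1/(4*(a + 12)) = 1/(4*(12 + a)))
((2939 + 11499)*(N(-78) + 7692))/(-35903) + 29960/(-25843) = ((2939 + 11499)*(1/(4*(12 - 78)) + 7692))/(-35903) + 29960/(-25843) = (14438*((1/4)/(-66) + 7692))*(-1/35903) + 29960*(-1/25843) = (14438*((1/4)*(-1/66) + 7692))*(-1/35903) - 29960/25843 = (14438*(-1/264 + 7692))*(-1/35903) - 29960/25843 = (14438*(2030687/264))*(-1/35903) - 29960/25843 = (14659529453/132)*(-1/35903) - 29960/25843 = -14659529453/4739196 - 29960/25843 = -378988205966039/122475042228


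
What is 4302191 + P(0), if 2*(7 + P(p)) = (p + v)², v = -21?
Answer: 8604809/2 ≈ 4.3024e+6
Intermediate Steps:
P(p) = -7 + (-21 + p)²/2 (P(p) = -7 + (p - 21)²/2 = -7 + (-21 + p)²/2)
4302191 + P(0) = 4302191 + (-7 + (-21 + 0)²/2) = 4302191 + (-7 + (½)*(-21)²) = 4302191 + (-7 + (½)*441) = 4302191 + (-7 + 441/2) = 4302191 + 427/2 = 8604809/2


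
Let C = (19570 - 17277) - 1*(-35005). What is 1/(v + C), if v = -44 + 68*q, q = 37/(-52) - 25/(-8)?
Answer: 26/972871 ≈ 2.6725e-5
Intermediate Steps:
q = 251/104 (q = 37*(-1/52) - 25*(-⅛) = -37/52 + 25/8 = 251/104 ≈ 2.4135)
C = 37298 (C = 2293 + 35005 = 37298)
v = 3123/26 (v = -44 + 68*(251/104) = -44 + 4267/26 = 3123/26 ≈ 120.12)
1/(v + C) = 1/(3123/26 + 37298) = 1/(972871/26) = 26/972871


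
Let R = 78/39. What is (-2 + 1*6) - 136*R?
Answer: -268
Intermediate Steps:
R = 2 (R = 78*(1/39) = 2)
(-2 + 1*6) - 136*R = (-2 + 1*6) - 136*2 = (-2 + 6) - 272 = 4 - 272 = -268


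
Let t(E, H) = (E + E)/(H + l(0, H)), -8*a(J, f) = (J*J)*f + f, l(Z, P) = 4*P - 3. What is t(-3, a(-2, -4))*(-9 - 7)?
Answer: 192/19 ≈ 10.105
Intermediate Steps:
l(Z, P) = -3 + 4*P
a(J, f) = -f/8 - f*J²/8 (a(J, f) = -((J*J)*f + f)/8 = -(J²*f + f)/8 = -(f*J² + f)/8 = -(f + f*J²)/8 = -f/8 - f*J²/8)
t(E, H) = 2*E/(-3 + 5*H) (t(E, H) = (E + E)/(H + (-3 + 4*H)) = (2*E)/(-3 + 5*H) = 2*E/(-3 + 5*H))
t(-3, a(-2, -4))*(-9 - 7) = (2*(-3)/(-3 + 5*(-⅛*(-4)*(1 + (-2)²))))*(-9 - 7) = (2*(-3)/(-3 + 5*(-⅛*(-4)*(1 + 4))))*(-16) = (2*(-3)/(-3 + 5*(-⅛*(-4)*5)))*(-16) = (2*(-3)/(-3 + 5*(5/2)))*(-16) = (2*(-3)/(-3 + 25/2))*(-16) = (2*(-3)/(19/2))*(-16) = (2*(-3)*(2/19))*(-16) = -12/19*(-16) = 192/19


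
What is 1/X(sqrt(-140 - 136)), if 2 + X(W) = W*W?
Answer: -1/278 ≈ -0.0035971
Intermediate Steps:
X(W) = -2 + W**2 (X(W) = -2 + W*W = -2 + W**2)
1/X(sqrt(-140 - 136)) = 1/(-2 + (sqrt(-140 - 136))**2) = 1/(-2 + (sqrt(-276))**2) = 1/(-2 + (2*I*sqrt(69))**2) = 1/(-2 - 276) = 1/(-278) = -1/278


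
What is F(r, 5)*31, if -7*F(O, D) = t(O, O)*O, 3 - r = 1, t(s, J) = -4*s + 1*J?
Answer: 372/7 ≈ 53.143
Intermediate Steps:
t(s, J) = J - 4*s (t(s, J) = -4*s + J = J - 4*s)
r = 2 (r = 3 - 1*1 = 3 - 1 = 2)
F(O, D) = 3*O²/7 (F(O, D) = -(O - 4*O)*O/7 = -(-3*O)*O/7 = -(-3)*O²/7 = 3*O²/7)
F(r, 5)*31 = ((3/7)*2²)*31 = ((3/7)*4)*31 = (12/7)*31 = 372/7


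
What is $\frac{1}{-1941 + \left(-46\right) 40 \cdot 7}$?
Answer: $- \frac{1}{14821} \approx -6.7472 \cdot 10^{-5}$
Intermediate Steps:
$\frac{1}{-1941 + \left(-46\right) 40 \cdot 7} = \frac{1}{-1941 - 12880} = \frac{1}{-14821} = - \frac{1}{14821}$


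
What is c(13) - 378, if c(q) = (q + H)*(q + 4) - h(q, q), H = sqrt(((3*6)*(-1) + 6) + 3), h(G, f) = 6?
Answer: -163 + 51*I ≈ -163.0 + 51.0*I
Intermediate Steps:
H = 3*I (H = sqrt((18*(-1) + 6) + 3) = sqrt((-18 + 6) + 3) = sqrt(-12 + 3) = sqrt(-9) = 3*I ≈ 3.0*I)
c(q) = -6 + (4 + q)*(q + 3*I) (c(q) = (q + 3*I)*(q + 4) - 1*6 = (q + 3*I)*(4 + q) - 6 = (4 + q)*(q + 3*I) - 6 = -6 + (4 + q)*(q + 3*I))
c(13) - 378 = (-6 + 13**2 + 12*I + 13*(4 + 3*I)) - 378 = (-6 + 169 + 12*I + (52 + 39*I)) - 378 = (215 + 51*I) - 378 = -163 + 51*I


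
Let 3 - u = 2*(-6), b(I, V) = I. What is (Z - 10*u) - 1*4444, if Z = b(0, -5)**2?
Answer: -4594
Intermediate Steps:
u = 15 (u = 3 - 2*(-6) = 3 - 1*(-12) = 3 + 12 = 15)
Z = 0 (Z = 0**2 = 0)
(Z - 10*u) - 1*4444 = (0 - 10*15) - 1*4444 = (0 - 150) - 4444 = -150 - 4444 = -4594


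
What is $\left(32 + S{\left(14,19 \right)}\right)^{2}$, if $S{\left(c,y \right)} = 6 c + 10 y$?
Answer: $93636$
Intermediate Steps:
$\left(32 + S{\left(14,19 \right)}\right)^{2} = \left(32 + \left(6 \cdot 14 + 10 \cdot 19\right)\right)^{2} = \left(32 + \left(84 + 190\right)\right)^{2} = \left(32 + 274\right)^{2} = 306^{2} = 93636$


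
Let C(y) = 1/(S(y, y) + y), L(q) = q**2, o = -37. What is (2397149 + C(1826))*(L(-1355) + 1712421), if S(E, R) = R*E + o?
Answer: 915389739083671676/107615 ≈ 8.5061e+12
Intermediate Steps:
S(E, R) = -37 + E*R (S(E, R) = R*E - 37 = E*R - 37 = -37 + E*R)
C(y) = 1/(-37 + y + y**2) (C(y) = 1/((-37 + y*y) + y) = 1/((-37 + y**2) + y) = 1/(-37 + y + y**2))
(2397149 + C(1826))*(L(-1355) + 1712421) = (2397149 + 1/(-37 + 1826 + 1826**2))*((-1355)**2 + 1712421) = (2397149 + 1/(-37 + 1826 + 3334276))*(1836025 + 1712421) = (2397149 + 1/3336065)*3548446 = (7997044878686/3336065)*3548446 = 915389739083671676/107615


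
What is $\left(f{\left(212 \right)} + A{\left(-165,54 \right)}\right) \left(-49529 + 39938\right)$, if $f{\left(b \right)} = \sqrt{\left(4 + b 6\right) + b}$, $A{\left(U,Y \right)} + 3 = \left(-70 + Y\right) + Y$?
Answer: $-335685 - 38364 \sqrt{93} \approx -7.0565 \cdot 10^{5}$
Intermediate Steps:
$A{\left(U,Y \right)} = -73 + 2 Y$ ($A{\left(U,Y \right)} = -3 + \left(\left(-70 + Y\right) + Y\right) = -3 + \left(-70 + 2 Y\right) = -73 + 2 Y$)
$f{\left(b \right)} = \sqrt{4 + 7 b}$ ($f{\left(b \right)} = \sqrt{\left(4 + 6 b\right) + b} = \sqrt{4 + 7 b}$)
$\left(f{\left(212 \right)} + A{\left(-165,54 \right)}\right) \left(-49529 + 39938\right) = \left(\sqrt{4 + 7 \cdot 212} + \left(-73 + 2 \cdot 54\right)\right) \left(-49529 + 39938\right) = \left(\sqrt{4 + 1484} + \left(-73 + 108\right)\right) \left(-9591\right) = \left(\sqrt{1488} + 35\right) \left(-9591\right) = \left(4 \sqrt{93} + 35\right) \left(-9591\right) = \left(35 + 4 \sqrt{93}\right) \left(-9591\right) = -335685 - 38364 \sqrt{93}$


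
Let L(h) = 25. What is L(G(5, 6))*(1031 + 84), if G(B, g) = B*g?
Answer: 27875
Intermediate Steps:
L(G(5, 6))*(1031 + 84) = 25*(1031 + 84) = 25*1115 = 27875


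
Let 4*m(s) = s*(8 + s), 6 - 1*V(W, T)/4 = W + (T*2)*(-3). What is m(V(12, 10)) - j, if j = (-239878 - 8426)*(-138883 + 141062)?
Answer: 541066512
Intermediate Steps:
V(W, T) = 24 - 4*W + 24*T (V(W, T) = 24 - 4*(W + (T*2)*(-3)) = 24 - 4*(W + (2*T)*(-3)) = 24 - 4*(W - 6*T) = 24 + (-4*W + 24*T) = 24 - 4*W + 24*T)
m(s) = s*(8 + s)/4 (m(s) = (s*(8 + s))/4 = s*(8 + s)/4)
j = -541054416 (j = -248304*2179 = -541054416)
m(V(12, 10)) - j = (24 - 4*12 + 24*10)*(8 + (24 - 4*12 + 24*10))/4 - 1*(-541054416) = (24 - 48 + 240)*(8 + (24 - 48 + 240))/4 + 541054416 = (1/4)*216*(8 + 216) + 541054416 = (1/4)*216*224 + 541054416 = 12096 + 541054416 = 541066512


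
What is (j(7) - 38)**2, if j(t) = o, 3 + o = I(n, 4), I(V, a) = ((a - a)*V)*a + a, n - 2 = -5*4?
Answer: 1369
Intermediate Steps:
n = -18 (n = 2 - 5*4 = 2 - 20 = -18)
I(V, a) = a (I(V, a) = (0*V)*a + a = 0*a + a = 0 + a = a)
o = 1 (o = -3 + 4 = 1)
j(t) = 1
(j(7) - 38)**2 = (1 - 38)**2 = (-37)**2 = 1369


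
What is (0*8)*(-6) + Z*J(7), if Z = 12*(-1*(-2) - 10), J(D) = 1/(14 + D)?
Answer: -32/7 ≈ -4.5714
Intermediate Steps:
Z = -96 (Z = 12*(2 - 10) = 12*(-8) = -96)
(0*8)*(-6) + Z*J(7) = (0*8)*(-6) - 96/(14 + 7) = 0*(-6) - 96/21 = 0 - 96*1/21 = 0 - 32/7 = -32/7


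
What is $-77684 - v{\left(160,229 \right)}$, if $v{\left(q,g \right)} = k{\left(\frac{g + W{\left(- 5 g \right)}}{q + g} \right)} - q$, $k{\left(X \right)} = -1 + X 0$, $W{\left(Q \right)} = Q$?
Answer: $-77523$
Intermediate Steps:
$k{\left(X \right)} = -1$ ($k{\left(X \right)} = -1 + 0 = -1$)
$v{\left(q,g \right)} = -1 - q$
$-77684 - v{\left(160,229 \right)} = -77684 - \left(-1 - 160\right) = -77684 - -161 = -77684 + 161 = -77523$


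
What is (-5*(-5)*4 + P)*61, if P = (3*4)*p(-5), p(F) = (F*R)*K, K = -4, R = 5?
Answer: 79300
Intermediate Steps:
p(F) = -20*F (p(F) = (F*5)*(-4) = (5*F)*(-4) = -20*F)
P = 1200 (P = (3*4)*(-20*(-5)) = 12*100 = 1200)
(-5*(-5)*4 + P)*61 = (-5*(-5)*4 + 1200)*61 = (25*4 + 1200)*61 = (100 + 1200)*61 = 1300*61 = 79300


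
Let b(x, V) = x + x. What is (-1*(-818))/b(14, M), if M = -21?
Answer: 409/14 ≈ 29.214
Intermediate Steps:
b(x, V) = 2*x
(-1*(-818))/b(14, M) = (-1*(-818))/((2*14)) = 818/28 = 818*(1/28) = 409/14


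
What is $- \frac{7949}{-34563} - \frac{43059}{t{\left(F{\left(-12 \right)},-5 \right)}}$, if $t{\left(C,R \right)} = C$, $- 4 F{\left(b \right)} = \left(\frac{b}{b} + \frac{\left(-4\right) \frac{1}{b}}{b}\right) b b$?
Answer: $\frac{1488526432}{1209705} \approx 1230.5$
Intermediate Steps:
$F{\left(b \right)} = - \frac{b^{2} \left(1 - \frac{4}{b^{2}}\right)}{4}$ ($F{\left(b \right)} = - \frac{\left(\frac{b}{b} + \frac{\left(-4\right) \frac{1}{b}}{b}\right) b b}{4} = - \frac{\left(1 - \frac{4}{b^{2}}\right) b b}{4} = - \frac{b \left(1 - \frac{4}{b^{2}}\right) b}{4} = - \frac{b^{2} \left(1 - \frac{4}{b^{2}}\right)}{4}$)
$- \frac{7949}{-34563} - \frac{43059}{t{\left(F{\left(-12 \right)},-5 \right)}} = - \frac{7949}{-34563} - \frac{43059}{1 - \frac{\left(-12\right)^{2}}{4}} = \left(-7949\right) \left(- \frac{1}{34563}\right) - \frac{43059}{1 - 36} = \frac{7949}{34563} - \frac{43059}{1 - 36} = \frac{7949}{34563} - \frac{43059}{-35} = \frac{7949}{34563} - - \frac{43059}{35} = \frac{7949}{34563} + \frac{43059}{35} = \frac{1488526432}{1209705}$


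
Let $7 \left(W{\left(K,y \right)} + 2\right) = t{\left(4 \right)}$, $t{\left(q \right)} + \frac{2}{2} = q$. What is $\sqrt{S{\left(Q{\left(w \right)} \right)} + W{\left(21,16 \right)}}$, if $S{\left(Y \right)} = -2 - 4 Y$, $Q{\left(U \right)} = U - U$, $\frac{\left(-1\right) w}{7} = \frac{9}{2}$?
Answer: $\frac{5 i \sqrt{7}}{7} \approx 1.8898 i$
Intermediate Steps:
$t{\left(q \right)} = -1 + q$
$W{\left(K,y \right)} = - \frac{11}{7}$ ($W{\left(K,y \right)} = -2 + \frac{-1 + 4}{7} = -2 + \frac{1}{7} \cdot 3 = -2 + \frac{3}{7} = - \frac{11}{7}$)
$w = - \frac{63}{2}$ ($w = - 7 \cdot \frac{9}{2} = - 7 \cdot 9 \cdot \frac{1}{2} = \left(-7\right) \frac{9}{2} = - \frac{63}{2} \approx -31.5$)
$Q{\left(U \right)} = 0$
$\sqrt{S{\left(Q{\left(w \right)} \right)} + W{\left(21,16 \right)}} = \sqrt{\left(-2 - 0\right) - \frac{11}{7}} = \sqrt{\left(-2 + 0\right) - \frac{11}{7}} = \sqrt{-2 - \frac{11}{7}} = \sqrt{- \frac{25}{7}} = \frac{5 i \sqrt{7}}{7}$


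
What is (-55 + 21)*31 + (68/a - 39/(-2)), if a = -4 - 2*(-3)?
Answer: -2001/2 ≈ -1000.5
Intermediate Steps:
a = 2 (a = -4 + 6 = 2)
(-55 + 21)*31 + (68/a - 39/(-2)) = (-55 + 21)*31 + (68/2 - 39/(-2)) = -34*31 + (68*(½) - 39*(-½)) = -1054 + (34 + 39/2) = -1054 + 107/2 = -2001/2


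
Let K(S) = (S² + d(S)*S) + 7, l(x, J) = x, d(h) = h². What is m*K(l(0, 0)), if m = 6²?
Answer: 252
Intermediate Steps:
K(S) = 7 + S² + S³ (K(S) = (S² + S²*S) + 7 = (S² + S³) + 7 = 7 + S² + S³)
m = 36
m*K(l(0, 0)) = 36*(7 + 0² + 0³) = 36*(7 + 0 + 0) = 36*7 = 252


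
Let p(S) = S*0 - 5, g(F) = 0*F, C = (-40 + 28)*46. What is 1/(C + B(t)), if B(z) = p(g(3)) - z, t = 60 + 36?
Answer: -1/653 ≈ -0.0015314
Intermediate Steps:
C = -552 (C = -12*46 = -552)
g(F) = 0
t = 96
p(S) = -5 (p(S) = 0 - 5 = -5)
B(z) = -5 - z
1/(C + B(t)) = 1/(-552 + (-5 - 1*96)) = 1/(-552 + (-5 - 96)) = 1/(-552 - 101) = 1/(-653) = -1/653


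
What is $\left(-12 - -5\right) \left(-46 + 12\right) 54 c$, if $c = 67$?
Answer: $861084$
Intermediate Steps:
$\left(-12 - -5\right) \left(-46 + 12\right) 54 c = \left(-12 - -5\right) \left(-46 + 12\right) 54 \cdot 67 = \left(-12 + 5\right) \left(-34\right) 54 \cdot 67 = \left(-7\right) \left(-34\right) 54 \cdot 67 = 238 \cdot 54 \cdot 67 = 12852 \cdot 67 = 861084$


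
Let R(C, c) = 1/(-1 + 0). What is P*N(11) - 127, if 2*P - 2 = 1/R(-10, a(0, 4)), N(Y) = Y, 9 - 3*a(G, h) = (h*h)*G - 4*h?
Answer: -243/2 ≈ -121.50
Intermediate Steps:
a(G, h) = 3 + 4*h/3 - G*h²/3 (a(G, h) = 3 - ((h*h)*G - 4*h)/3 = 3 - (h²*G - 4*h)/3 = 3 - (G*h² - 4*h)/3 = 3 - (-4*h + G*h²)/3 = 3 + (4*h/3 - G*h²/3) = 3 + 4*h/3 - G*h²/3)
R(C, c) = -1 (R(C, c) = 1/(-1) = -1)
P = ½ (P = 1 + (½)/(-1) = 1 + (½)*(-1) = 1 - ½ = ½ ≈ 0.50000)
P*N(11) - 127 = (½)*11 - 127 = 11/2 - 127 = -243/2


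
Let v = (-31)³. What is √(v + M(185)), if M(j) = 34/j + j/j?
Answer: 2*I*√254889115/185 ≈ 172.6*I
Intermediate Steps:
v = -29791
M(j) = 1 + 34/j (M(j) = 34/j + 1 = 1 + 34/j)
√(v + M(185)) = √(-29791 + (34 + 185)/185) = √(-29791 + (1/185)*219) = √(-29791 + 219/185) = √(-5511116/185) = 2*I*√254889115/185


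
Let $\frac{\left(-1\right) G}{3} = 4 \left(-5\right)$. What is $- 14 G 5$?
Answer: $-4200$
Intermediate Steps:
$G = 60$ ($G = - 3 \cdot 4 \left(-5\right) = \left(-3\right) \left(-20\right) = 60$)
$- 14 G 5 = \left(-14\right) 60 \cdot 5 = \left(-840\right) 5 = -4200$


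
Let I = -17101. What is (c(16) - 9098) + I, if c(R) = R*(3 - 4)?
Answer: -26215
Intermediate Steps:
c(R) = -R (c(R) = R*(-1) = -R)
(c(16) - 9098) + I = (-1*16 - 9098) - 17101 = (-16 - 9098) - 17101 = -9114 - 17101 = -26215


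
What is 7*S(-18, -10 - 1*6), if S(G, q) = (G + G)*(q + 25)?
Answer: -2268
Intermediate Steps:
S(G, q) = 2*G*(25 + q) (S(G, q) = (2*G)*(25 + q) = 2*G*(25 + q))
7*S(-18, -10 - 1*6) = 7*(2*(-18)*(25 + (-10 - 1*6))) = 7*(2*(-18)*(25 + (-10 - 6))) = 7*(2*(-18)*(25 - 16)) = 7*(2*(-18)*9) = 7*(-324) = -2268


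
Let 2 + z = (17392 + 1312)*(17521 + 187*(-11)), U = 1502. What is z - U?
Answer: 289237152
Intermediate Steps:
z = 289238654 (z = -2 + (17392 + 1312)*(17521 + 187*(-11)) = -2 + 18704*(17521 - 2057) = -2 + 18704*15464 = -2 + 289238656 = 289238654)
z - U = 289238654 - 1*1502 = 289238654 - 1502 = 289237152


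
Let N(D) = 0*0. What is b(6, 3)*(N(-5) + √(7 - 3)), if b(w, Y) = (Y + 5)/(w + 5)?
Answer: 16/11 ≈ 1.4545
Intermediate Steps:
b(w, Y) = (5 + Y)/(5 + w)
N(D) = 0
b(6, 3)*(N(-5) + √(7 - 3)) = ((5 + 3)/(5 + 6))*(0 + √(7 - 3)) = (8/11)*(0 + √4) = ((1/11)*8)*(0 + 2) = (8/11)*2 = 16/11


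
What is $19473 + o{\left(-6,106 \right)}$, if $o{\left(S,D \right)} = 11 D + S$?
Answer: $20633$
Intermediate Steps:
$o{\left(S,D \right)} = S + 11 D$
$19473 + o{\left(-6,106 \right)} = 19473 + \left(-6 + 11 \cdot 106\right) = 19473 + \left(-6 + 1166\right) = 19473 + 1160 = 20633$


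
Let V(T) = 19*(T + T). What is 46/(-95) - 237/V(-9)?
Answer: 119/570 ≈ 0.20877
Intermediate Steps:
V(T) = 38*T (V(T) = 19*(2*T) = 38*T)
46/(-95) - 237/V(-9) = 46/(-95) - 237/(38*(-9)) = 46*(-1/95) - 237/(-342) = -46/95 - 237*(-1/342) = -46/95 + 79/114 = 119/570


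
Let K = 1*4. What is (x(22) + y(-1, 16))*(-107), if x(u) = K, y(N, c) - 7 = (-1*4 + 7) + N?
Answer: -1391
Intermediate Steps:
y(N, c) = 10 + N (y(N, c) = 7 + ((-1*4 + 7) + N) = 7 + ((-4 + 7) + N) = 7 + (3 + N) = 10 + N)
K = 4
x(u) = 4
(x(22) + y(-1, 16))*(-107) = (4 + (10 - 1))*(-107) = (4 + 9)*(-107) = 13*(-107) = -1391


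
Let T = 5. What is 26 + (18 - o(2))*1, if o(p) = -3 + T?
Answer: 42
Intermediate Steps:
o(p) = 2 (o(p) = -3 + 5 = 2)
26 + (18 - o(2))*1 = 26 + (18 - 1*2)*1 = 26 + (18 - 2)*1 = 26 + 16*1 = 26 + 16 = 42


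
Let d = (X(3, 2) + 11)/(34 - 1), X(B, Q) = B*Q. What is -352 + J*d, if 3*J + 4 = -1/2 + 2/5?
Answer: -349177/990 ≈ -352.70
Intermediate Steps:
J = -41/30 (J = -4/3 + (-1/2 + 2/5)/3 = -4/3 + (-1*½ + 2*(⅕))/3 = -4/3 + (-½ + ⅖)/3 = -4/3 + (⅓)*(-⅒) = -4/3 - 1/30 = -41/30 ≈ -1.3667)
d = 17/33 (d = (3*2 + 11)/(34 - 1) = (6 + 11)/33 = 17*(1/33) = 17/33 ≈ 0.51515)
-352 + J*d = -352 - 41/30*17/33 = -352 - 697/990 = -349177/990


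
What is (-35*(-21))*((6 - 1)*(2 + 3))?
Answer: 18375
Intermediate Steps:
(-35*(-21))*((6 - 1)*(2 + 3)) = 735*(5*5) = 735*25 = 18375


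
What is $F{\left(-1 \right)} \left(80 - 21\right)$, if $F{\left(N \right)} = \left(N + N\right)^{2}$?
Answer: $236$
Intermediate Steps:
$F{\left(N \right)} = 4 N^{2}$ ($F{\left(N \right)} = \left(2 N\right)^{2} = 4 N^{2}$)
$F{\left(-1 \right)} \left(80 - 21\right) = 4 \left(-1\right)^{2} \left(80 - 21\right) = 4 \cdot 1 \cdot 59 = 4 \cdot 59 = 236$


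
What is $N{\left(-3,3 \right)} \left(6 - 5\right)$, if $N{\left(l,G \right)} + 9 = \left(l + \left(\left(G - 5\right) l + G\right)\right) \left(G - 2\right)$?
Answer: $-3$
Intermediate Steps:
$N{\left(l,G \right)} = -9 + \left(-2 + G\right) \left(G + l + l \left(-5 + G\right)\right)$ ($N{\left(l,G \right)} = -9 + \left(l + \left(\left(G - 5\right) l + G\right)\right) \left(G - 2\right) = -9 + \left(l + \left(\left(G - 5\right) l + G\right)\right) \left(-2 + G\right) = -9 + \left(l + \left(\left(-5 + G\right) l + G\right)\right) \left(-2 + G\right) = -9 + \left(l + \left(l \left(-5 + G\right) + G\right)\right) \left(-2 + G\right) = -9 + \left(l + \left(G + l \left(-5 + G\right)\right)\right) \left(-2 + G\right) = -9 + \left(G + l + l \left(-5 + G\right)\right) \left(-2 + G\right) = -9 + \left(-2 + G\right) \left(G + l + l \left(-5 + G\right)\right)$)
$N{\left(-3,3 \right)} \left(6 - 5\right) = \left(-9 + 3^{2} - 6 + 8 \left(-3\right) - 3 \cdot 3^{2} - 18 \left(-3\right)\right) \left(6 - 5\right) = \left(-9 + 9 - 6 - 24 - 27 + 54\right) 1 = \left(-3\right) 1 = -3$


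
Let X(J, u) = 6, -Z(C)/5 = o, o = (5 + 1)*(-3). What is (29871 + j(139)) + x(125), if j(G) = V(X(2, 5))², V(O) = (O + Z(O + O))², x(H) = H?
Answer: 84964652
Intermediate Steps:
o = -18 (o = 6*(-3) = -18)
Z(C) = 90 (Z(C) = -5*(-18) = 90)
V(O) = (90 + O)² (V(O) = (O + 90)² = (90 + O)²)
j(G) = 84934656 (j(G) = ((90 + 6)²)² = (96²)² = 9216² = 84934656)
(29871 + j(139)) + x(125) = (29871 + 84934656) + 125 = 84964527 + 125 = 84964652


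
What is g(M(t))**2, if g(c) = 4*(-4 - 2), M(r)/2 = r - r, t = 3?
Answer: 576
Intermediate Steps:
M(r) = 0 (M(r) = 2*(r - r) = 2*0 = 0)
g(c) = -24 (g(c) = 4*(-6) = -24)
g(M(t))**2 = (-24)**2 = 576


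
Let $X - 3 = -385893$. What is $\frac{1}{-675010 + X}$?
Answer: $- \frac{1}{1060900} \approx -9.426 \cdot 10^{-7}$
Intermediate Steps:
$X = -385890$ ($X = 3 - 385893 = -385890$)
$\frac{1}{-675010 + X} = \frac{1}{-675010 - 385890} = \frac{1}{-1060900} = - \frac{1}{1060900}$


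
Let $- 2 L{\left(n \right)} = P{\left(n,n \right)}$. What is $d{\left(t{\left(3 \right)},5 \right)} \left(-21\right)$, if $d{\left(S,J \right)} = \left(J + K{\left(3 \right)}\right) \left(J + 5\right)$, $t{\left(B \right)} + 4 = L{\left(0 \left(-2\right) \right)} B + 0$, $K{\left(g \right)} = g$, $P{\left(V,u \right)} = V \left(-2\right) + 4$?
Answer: $-1680$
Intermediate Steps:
$P{\left(V,u \right)} = 4 - 2 V$ ($P{\left(V,u \right)} = - 2 V + 4 = 4 - 2 V$)
$L{\left(n \right)} = -2 + n$ ($L{\left(n \right)} = - \frac{4 - 2 n}{2} = -2 + n$)
$t{\left(B \right)} = -4 - 2 B$ ($t{\left(B \right)} = -4 + \left(\left(-2 + 0 \left(-2\right)\right) B + 0\right) = -4 + \left(\left(-2 + 0\right) B + 0\right) = -4 + \left(- 2 B + 0\right) = -4 - 2 B$)
$d{\left(S,J \right)} = \left(3 + J\right) \left(5 + J\right)$ ($d{\left(S,J \right)} = \left(J + 3\right) \left(J + 5\right) = \left(3 + J\right) \left(5 + J\right)$)
$d{\left(t{\left(3 \right)},5 \right)} \left(-21\right) = \left(15 + 5^{2} + 8 \cdot 5\right) \left(-21\right) = \left(15 + 25 + 40\right) \left(-21\right) = 80 \left(-21\right) = -1680$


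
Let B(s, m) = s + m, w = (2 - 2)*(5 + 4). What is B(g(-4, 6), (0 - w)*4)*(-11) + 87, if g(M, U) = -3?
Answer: 120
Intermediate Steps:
w = 0 (w = 0*9 = 0)
B(s, m) = m + s
B(g(-4, 6), (0 - w)*4)*(-11) + 87 = ((0 - 1*0)*4 - 3)*(-11) + 87 = ((0 + 0)*4 - 3)*(-11) + 87 = (0*4 - 3)*(-11) + 87 = (0 - 3)*(-11) + 87 = -3*(-11) + 87 = 33 + 87 = 120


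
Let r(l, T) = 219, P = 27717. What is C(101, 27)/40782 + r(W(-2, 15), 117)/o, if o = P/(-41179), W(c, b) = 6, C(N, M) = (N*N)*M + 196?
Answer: -120046943497/376784898 ≈ -318.61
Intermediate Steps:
C(N, M) = 196 + M*N² (C(N, M) = N²*M + 196 = M*N² + 196 = 196 + M*N²)
o = -27717/41179 (o = 27717/(-41179) = 27717*(-1/41179) = -27717/41179 ≈ -0.67309)
C(101, 27)/40782 + r(W(-2, 15), 117)/o = (196 + 27*101²)/40782 + 219/(-27717/41179) = (196 + 27*10201)*(1/40782) + 219*(-41179/27717) = (196 + 275427)*(1/40782) - 3006067/9239 = 275623*(1/40782) - 3006067/9239 = 275623/40782 - 3006067/9239 = -120046943497/376784898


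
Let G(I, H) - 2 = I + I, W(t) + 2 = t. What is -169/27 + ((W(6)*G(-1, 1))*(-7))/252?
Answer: -169/27 ≈ -6.2593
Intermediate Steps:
W(t) = -2 + t
G(I, H) = 2 + 2*I (G(I, H) = 2 + (I + I) = 2 + 2*I)
-169/27 + ((W(6)*G(-1, 1))*(-7))/252 = -169/27 + (((-2 + 6)*(2 + 2*(-1)))*(-7))/252 = -169*1/27 + ((4*(2 - 2))*(-7))*(1/252) = -169/27 + ((4*0)*(-7))*(1/252) = -169/27 + (0*(-7))*(1/252) = -169/27 + 0*(1/252) = -169/27 + 0 = -169/27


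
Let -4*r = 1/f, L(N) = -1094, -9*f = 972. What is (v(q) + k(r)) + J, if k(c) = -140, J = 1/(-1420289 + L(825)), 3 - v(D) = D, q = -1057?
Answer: 1307672359/1421383 ≈ 920.00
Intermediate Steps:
f = -108 (f = -⅑*972 = -108)
v(D) = 3 - D
r = 1/432 (r = -¼/(-108) = -¼*(-1/108) = 1/432 ≈ 0.0023148)
J = -1/1421383 (J = 1/(-1420289 - 1094) = 1/(-1421383) = -1/1421383 ≈ -7.0354e-7)
(v(q) + k(r)) + J = ((3 - 1*(-1057)) - 140) - 1/1421383 = ((3 + 1057) - 140) - 1/1421383 = (1060 - 140) - 1/1421383 = 920 - 1/1421383 = 1307672359/1421383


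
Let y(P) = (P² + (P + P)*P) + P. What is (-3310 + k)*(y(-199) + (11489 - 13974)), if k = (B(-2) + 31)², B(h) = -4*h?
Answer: -207736891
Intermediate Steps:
k = 1521 (k = (-4*(-2) + 31)² = (8 + 31)² = 39² = 1521)
y(P) = P + 3*P² (y(P) = (P² + (2*P)*P) + P = (P² + 2*P²) + P = 3*P² + P = P + 3*P²)
(-3310 + k)*(y(-199) + (11489 - 13974)) = (-3310 + 1521)*(-199*(1 + 3*(-199)) + (11489 - 13974)) = -1789*(-199*(1 - 597) - 2485) = -1789*(-199*(-596) - 2485) = -1789*(118604 - 2485) = -1789*116119 = -207736891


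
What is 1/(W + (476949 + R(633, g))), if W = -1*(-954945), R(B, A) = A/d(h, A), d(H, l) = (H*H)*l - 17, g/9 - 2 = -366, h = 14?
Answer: 642113/919437755298 ≈ 6.9838e-7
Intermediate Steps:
g = -3276 (g = 18 + 9*(-366) = 18 - 3294 = -3276)
d(H, l) = -17 + l*H² (d(H, l) = H²*l - 17 = l*H² - 17 = -17 + l*H²)
R(B, A) = A/(-17 + 196*A) (R(B, A) = A/(-17 + A*14²) = A/(-17 + A*196) = A/(-17 + 196*A))
W = 954945
1/(W + (476949 + R(633, g))) = 1/(954945 + (476949 - 3276/(-17 + 196*(-3276)))) = 1/(954945 + (476949 - 3276/(-17 - 642096))) = 1/(954945 + (476949 - 3276/(-642113))) = 1/(954945 + (476949 - 3276*(-1/642113))) = 1/(954945 + (476949 + 3276/642113)) = 1/(954945 + 306255156513/642113) = 1/(919437755298/642113) = 642113/919437755298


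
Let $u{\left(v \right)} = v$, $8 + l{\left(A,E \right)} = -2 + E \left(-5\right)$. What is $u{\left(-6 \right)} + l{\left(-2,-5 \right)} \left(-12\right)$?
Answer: $-186$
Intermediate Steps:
$l{\left(A,E \right)} = -10 - 5 E$ ($l{\left(A,E \right)} = -8 + \left(-2 + E \left(-5\right)\right) = -8 - \left(2 + 5 E\right) = -10 - 5 E$)
$u{\left(-6 \right)} + l{\left(-2,-5 \right)} \left(-12\right) = -6 + \left(-10 - -25\right) \left(-12\right) = -6 + \left(-10 + 25\right) \left(-12\right) = -6 + 15 \left(-12\right) = -6 - 180 = -186$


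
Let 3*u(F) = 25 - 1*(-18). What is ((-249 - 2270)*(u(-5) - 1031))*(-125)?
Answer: -960368750/3 ≈ -3.2012e+8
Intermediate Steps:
u(F) = 43/3 (u(F) = (25 - 1*(-18))/3 = (25 + 18)/3 = (⅓)*43 = 43/3)
((-249 - 2270)*(u(-5) - 1031))*(-125) = ((-249 - 2270)*(43/3 - 1031))*(-125) = -2519*(-3050/3)*(-125) = (7682950/3)*(-125) = -960368750/3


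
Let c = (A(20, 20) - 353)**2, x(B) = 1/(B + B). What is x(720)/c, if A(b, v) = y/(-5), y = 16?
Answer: 5/913524768 ≈ 5.4733e-9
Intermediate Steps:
A(b, v) = -16/5 (A(b, v) = 16/(-5) = 16*(-1/5) = -16/5)
x(B) = 1/(2*B)
c = 3171961/25 (c = (-16/5 - 353)**2 = (-1781/5)**2 = 3171961/25 ≈ 1.2688e+5)
x(720)/c = ((1/2)/720)/(3171961/25) = ((1/2)*(1/720))*(25/3171961) = (1/1440)*(25/3171961) = 5/913524768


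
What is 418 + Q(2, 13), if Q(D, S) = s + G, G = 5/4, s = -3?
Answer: 1665/4 ≈ 416.25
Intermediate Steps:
G = 5/4 (G = 5*(¼) = 5/4 ≈ 1.2500)
Q(D, S) = -7/4 (Q(D, S) = -3 + 5/4 = -7/4)
418 + Q(2, 13) = 418 - 7/4 = 1665/4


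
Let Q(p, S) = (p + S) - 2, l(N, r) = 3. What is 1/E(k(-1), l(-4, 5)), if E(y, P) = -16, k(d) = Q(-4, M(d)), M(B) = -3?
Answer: -1/16 ≈ -0.062500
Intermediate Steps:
Q(p, S) = -2 + S + p (Q(p, S) = (S + p) - 2 = -2 + S + p)
k(d) = -9 (k(d) = -2 - 3 - 4 = -9)
1/E(k(-1), l(-4, 5)) = 1/(-16) = -1/16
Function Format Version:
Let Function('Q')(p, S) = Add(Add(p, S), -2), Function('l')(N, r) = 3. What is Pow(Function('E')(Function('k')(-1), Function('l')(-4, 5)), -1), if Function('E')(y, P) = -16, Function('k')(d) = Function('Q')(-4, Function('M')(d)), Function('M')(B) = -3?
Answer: Rational(-1, 16) ≈ -0.062500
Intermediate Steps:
Function('Q')(p, S) = Add(-2, S, p) (Function('Q')(p, S) = Add(Add(S, p), -2) = Add(-2, S, p))
Function('k')(d) = -9 (Function('k')(d) = Add(-2, -3, -4) = -9)
Pow(Function('E')(Function('k')(-1), Function('l')(-4, 5)), -1) = Pow(-16, -1) = Rational(-1, 16)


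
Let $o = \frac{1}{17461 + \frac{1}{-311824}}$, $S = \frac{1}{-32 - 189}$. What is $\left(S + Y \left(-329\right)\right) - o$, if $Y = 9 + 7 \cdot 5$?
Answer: $- \frac{17418856289146115}{1203291708723} \approx -14476.0$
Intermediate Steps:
$S = - \frac{1}{221}$ ($S = \frac{1}{-221} = - \frac{1}{221} \approx -0.0045249$)
$Y = 44$ ($Y = 9 + 35 = 44$)
$o = \frac{311824}{5444758863}$ ($o = \frac{1}{17461 - \frac{1}{311824}} = \frac{1}{\frac{5444758863}{311824}} = \frac{311824}{5444758863} \approx 5.7271 \cdot 10^{-5}$)
$\left(S + Y \left(-329\right)\right) - o = \left(- \frac{1}{221} + 44 \left(-329\right)\right) - \frac{311824}{5444758863} = \left(- \frac{1}{221} - 14476\right) - \frac{311824}{5444758863} = - \frac{3199197}{221} - \frac{311824}{5444758863} = - \frac{17418856289146115}{1203291708723}$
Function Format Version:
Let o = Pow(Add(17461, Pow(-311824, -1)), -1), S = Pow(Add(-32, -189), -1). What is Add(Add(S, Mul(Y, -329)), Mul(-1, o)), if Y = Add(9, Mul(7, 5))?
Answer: Rational(-17418856289146115, 1203291708723) ≈ -14476.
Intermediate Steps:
S = Rational(-1, 221) (S = Pow(-221, -1) = Rational(-1, 221) ≈ -0.0045249)
Y = 44 (Y = Add(9, 35) = 44)
o = Rational(311824, 5444758863) (o = Pow(Add(17461, Rational(-1, 311824)), -1) = Pow(Rational(5444758863, 311824), -1) = Rational(311824, 5444758863) ≈ 5.7271e-5)
Add(Add(S, Mul(Y, -329)), Mul(-1, o)) = Add(Add(Rational(-1, 221), Mul(44, -329)), Mul(-1, Rational(311824, 5444758863))) = Add(Add(Rational(-1, 221), -14476), Rational(-311824, 5444758863)) = Add(Rational(-3199197, 221), Rational(-311824, 5444758863)) = Rational(-17418856289146115, 1203291708723)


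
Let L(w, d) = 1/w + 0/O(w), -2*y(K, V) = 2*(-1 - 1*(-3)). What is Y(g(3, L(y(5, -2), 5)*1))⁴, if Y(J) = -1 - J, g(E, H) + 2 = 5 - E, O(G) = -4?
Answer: 1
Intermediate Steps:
y(K, V) = -2 (y(K, V) = -(-1 - 1*(-3)) = -(-1 + 3) = -2)
L(w, d) = 1/w (L(w, d) = 1/w + 0/(-4) = 1/w + 0*(-¼) = 1/w + 0 = 1/w)
g(E, H) = 3 - E (g(E, H) = -2 + (5 - E) = 3 - E)
Y(g(3, L(y(5, -2), 5)*1))⁴ = (-1 - (3 - 1*3))⁴ = (-1 - (3 - 3))⁴ = (-1 - 1*0)⁴ = (-1 + 0)⁴ = (-1)⁴ = 1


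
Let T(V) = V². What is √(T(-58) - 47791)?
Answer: I*√44427 ≈ 210.78*I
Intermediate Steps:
√(T(-58) - 47791) = √((-58)² - 47791) = √(3364 - 47791) = √(-44427) = I*√44427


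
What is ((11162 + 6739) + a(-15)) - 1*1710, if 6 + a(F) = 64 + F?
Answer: 16234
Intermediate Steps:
a(F) = 58 + F (a(F) = -6 + (64 + F) = 58 + F)
((11162 + 6739) + a(-15)) - 1*1710 = ((11162 + 6739) + (58 - 15)) - 1*1710 = (17901 + 43) - 1710 = 17944 - 1710 = 16234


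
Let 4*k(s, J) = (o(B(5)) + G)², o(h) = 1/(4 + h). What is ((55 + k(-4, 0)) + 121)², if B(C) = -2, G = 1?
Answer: 7980625/256 ≈ 31174.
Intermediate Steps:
k(s, J) = 9/16 (k(s, J) = (1/(4 - 2) + 1)²/4 = (1/2 + 1)²/4 = (½ + 1)²/4 = (3/2)²/4 = (¼)*(9/4) = 9/16)
((55 + k(-4, 0)) + 121)² = ((55 + 9/16) + 121)² = (889/16 + 121)² = (2825/16)² = 7980625/256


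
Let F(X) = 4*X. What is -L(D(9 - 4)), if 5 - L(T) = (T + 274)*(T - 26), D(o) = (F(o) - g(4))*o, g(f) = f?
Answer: 19111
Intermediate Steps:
D(o) = o*(-4 + 4*o) (D(o) = (4*o - 1*4)*o = (4*o - 4)*o = (-4 + 4*o)*o = o*(-4 + 4*o))
L(T) = 5 - (-26 + T)*(274 + T) (L(T) = 5 - (T + 274)*(T - 26) = 5 - (274 + T)*(-26 + T) = 5 - (-26 + T)*(274 + T))
-L(D(9 - 4)) = -(7129 - (4*(9 - 4)*(-1 + (9 - 4)))**2 - 992*(9 - 4)*(-1 + (9 - 4))) = -(7129 - (4*5*(-1 + 5))**2 - 992*5*(-1 + 5)) = -(7129 - (4*5*4)**2 - 992*5*4) = -(7129 - 1*80**2 - 248*80) = -(7129 - 1*6400 - 19840) = -(7129 - 6400 - 19840) = -1*(-19111) = 19111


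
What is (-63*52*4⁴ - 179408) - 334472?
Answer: -1352536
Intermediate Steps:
(-63*52*4⁴ - 179408) - 334472 = (-3276*256 - 179408) - 334472 = (-838656 - 179408) - 334472 = -1018064 - 334472 = -1352536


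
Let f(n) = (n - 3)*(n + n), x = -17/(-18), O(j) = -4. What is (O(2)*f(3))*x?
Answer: 0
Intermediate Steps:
x = 17/18 (x = -17*(-1/18) = 17/18 ≈ 0.94444)
f(n) = 2*n*(-3 + n) (f(n) = (-3 + n)*(2*n) = 2*n*(-3 + n))
(O(2)*f(3))*x = -8*3*(-3 + 3)*(17/18) = -8*3*0*(17/18) = -4*0*(17/18) = 0*(17/18) = 0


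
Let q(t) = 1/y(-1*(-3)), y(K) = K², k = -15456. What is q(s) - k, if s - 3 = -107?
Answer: 139105/9 ≈ 15456.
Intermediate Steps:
s = -104 (s = 3 - 107 = -104)
q(t) = ⅑ (q(t) = 1/((-1*(-3))²) = 1/(3²) = 1/9 = ⅑)
q(s) - k = ⅑ - 1*(-15456) = ⅑ + 15456 = 139105/9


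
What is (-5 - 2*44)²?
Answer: 8649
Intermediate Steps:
(-5 - 2*44)² = (-5 - 88)² = (-93)² = 8649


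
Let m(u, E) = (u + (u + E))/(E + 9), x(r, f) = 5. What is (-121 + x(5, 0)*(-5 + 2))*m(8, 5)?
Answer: -204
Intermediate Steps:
m(u, E) = (E + 2*u)/(9 + E) (m(u, E) = (u + (E + u))/(9 + E) = (E + 2*u)/(9 + E))
(-121 + x(5, 0)*(-5 + 2))*m(8, 5) = (-121 + 5*(-5 + 2))*((5 + 2*8)/(9 + 5)) = (-121 + 5*(-3))*((5 + 16)/14) = (-121 - 15)*((1/14)*21) = -136*3/2 = -204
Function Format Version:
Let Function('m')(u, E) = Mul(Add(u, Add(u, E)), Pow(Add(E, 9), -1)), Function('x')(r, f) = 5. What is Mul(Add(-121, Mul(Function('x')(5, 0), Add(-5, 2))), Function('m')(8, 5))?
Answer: -204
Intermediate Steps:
Function('m')(u, E) = Mul(Pow(Add(9, E), -1), Add(E, Mul(2, u))) (Function('m')(u, E) = Mul(Add(u, Add(E, u)), Pow(Add(9, E), -1)) = Mul(Add(E, Mul(2, u)), Pow(Add(9, E), -1)) = Mul(Pow(Add(9, E), -1), Add(E, Mul(2, u))))
Mul(Add(-121, Mul(Function('x')(5, 0), Add(-5, 2))), Function('m')(8, 5)) = Mul(Add(-121, Mul(5, Add(-5, 2))), Mul(Pow(Add(9, 5), -1), Add(5, Mul(2, 8)))) = Mul(Add(-121, Mul(5, -3)), Mul(Pow(14, -1), Add(5, 16))) = Mul(Add(-121, -15), Mul(Rational(1, 14), 21)) = Mul(-136, Rational(3, 2)) = -204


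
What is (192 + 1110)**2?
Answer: 1695204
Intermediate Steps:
(192 + 1110)**2 = 1302**2 = 1695204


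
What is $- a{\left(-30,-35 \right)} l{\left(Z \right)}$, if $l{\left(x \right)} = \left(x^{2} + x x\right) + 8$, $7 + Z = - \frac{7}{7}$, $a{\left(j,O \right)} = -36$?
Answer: $4896$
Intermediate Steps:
$Z = -8$ ($Z = -7 - \frac{7}{7} = -7 - 1 = -8$)
$l{\left(x \right)} = 8 + 2 x^{2}$ ($l{\left(x \right)} = \left(x^{2} + x^{2}\right) + 8 = 2 x^{2} + 8 = 8 + 2 x^{2}$)
$- a{\left(-30,-35 \right)} l{\left(Z \right)} = - \left(-36\right) \left(8 + 2 \left(-8\right)^{2}\right) = - \left(-36\right) \left(8 + 2 \cdot 64\right) = - \left(-36\right) \left(8 + 128\right) = - \left(-36\right) 136 = \left(-1\right) \left(-4896\right) = 4896$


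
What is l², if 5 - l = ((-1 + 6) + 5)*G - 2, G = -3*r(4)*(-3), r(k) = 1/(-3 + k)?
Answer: 6889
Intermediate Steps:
G = 9 (G = -3/(-3 + 4)*(-3) = -3/1*(-3) = -3*1*(-3) = -3*(-3) = 9)
l = -83 (l = 5 - (((-1 + 6) + 5)*9 - 2) = 5 - ((5 + 5)*9 - 2) = 5 - (10*9 - 2) = 5 - (90 - 2) = 5 - 1*88 = 5 - 88 = -83)
l² = (-83)² = 6889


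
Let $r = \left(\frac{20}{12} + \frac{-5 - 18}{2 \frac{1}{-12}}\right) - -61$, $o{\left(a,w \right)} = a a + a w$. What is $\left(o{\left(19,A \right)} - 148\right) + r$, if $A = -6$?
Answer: $\frac{899}{3} \approx 299.67$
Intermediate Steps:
$o{\left(a,w \right)} = a^{2} + a w$
$r = \frac{602}{3}$ ($r = \left(20 \cdot \frac{1}{12} + \frac{-5 - 18}{2 \left(- \frac{1}{12}\right)}\right) + 61 = \left(\frac{5}{3} - \frac{23}{- \frac{1}{6}}\right) + 61 = \left(\frac{5}{3} - -138\right) + 61 = \left(\frac{5}{3} + 138\right) + 61 = \frac{419}{3} + 61 = \frac{602}{3} \approx 200.67$)
$\left(o{\left(19,A \right)} - 148\right) + r = \left(19 \left(19 - 6\right) - 148\right) + \frac{602}{3} = \left(19 \cdot 13 - 148\right) + \frac{602}{3} = \left(247 - 148\right) + \frac{602}{3} = 99 + \frac{602}{3} = \frac{899}{3}$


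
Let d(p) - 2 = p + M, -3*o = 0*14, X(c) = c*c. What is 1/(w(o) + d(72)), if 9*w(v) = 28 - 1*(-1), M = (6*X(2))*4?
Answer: 9/1559 ≈ 0.0057729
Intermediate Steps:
X(c) = c²
M = 96 (M = (6*2²)*4 = (6*4)*4 = 24*4 = 96)
o = 0 (o = -0*14 = -⅓*0 = 0)
d(p) = 98 + p (d(p) = 2 + (p + 96) = 2 + (96 + p) = 98 + p)
w(v) = 29/9 (w(v) = (28 - 1*(-1))/9 = (28 + 1)/9 = (⅑)*29 = 29/9)
1/(w(o) + d(72)) = 1/(29/9 + (98 + 72)) = 1/(29/9 + 170) = 1/(1559/9) = 9/1559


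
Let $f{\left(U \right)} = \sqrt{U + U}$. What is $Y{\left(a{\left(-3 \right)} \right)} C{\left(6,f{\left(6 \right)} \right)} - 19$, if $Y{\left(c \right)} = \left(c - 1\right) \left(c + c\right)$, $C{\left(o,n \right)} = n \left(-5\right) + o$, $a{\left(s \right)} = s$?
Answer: $125 - 240 \sqrt{3} \approx -290.69$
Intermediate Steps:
$f{\left(U \right)} = \sqrt{2} \sqrt{U}$ ($f{\left(U \right)} = \sqrt{2 U} = \sqrt{2} \sqrt{U}$)
$C{\left(o,n \right)} = o - 5 n$ ($C{\left(o,n \right)} = - 5 n + o = o - 5 n$)
$Y{\left(c \right)} = 2 c \left(-1 + c\right)$ ($Y{\left(c \right)} = \left(-1 + c\right) 2 c = 2 c \left(-1 + c\right)$)
$Y{\left(a{\left(-3 \right)} \right)} C{\left(6,f{\left(6 \right)} \right)} - 19 = 2 \left(-3\right) \left(-1 - 3\right) \left(6 - 5 \sqrt{2} \sqrt{6}\right) - 19 = 2 \left(-3\right) \left(-4\right) \left(6 - 5 \cdot 2 \sqrt{3}\right) - 19 = 24 \left(6 - 10 \sqrt{3}\right) - 19 = \left(144 - 240 \sqrt{3}\right) - 19 = 125 - 240 \sqrt{3}$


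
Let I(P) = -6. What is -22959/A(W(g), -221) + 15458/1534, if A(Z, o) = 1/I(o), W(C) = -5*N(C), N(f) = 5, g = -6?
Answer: 1790933/13 ≈ 1.3776e+5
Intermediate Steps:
W(C) = -25 (W(C) = -5*5 = -25)
A(Z, o) = -1/6 (A(Z, o) = 1/(-6) = -1/6)
-22959/A(W(g), -221) + 15458/1534 = -22959/(-1/6) + 15458/1534 = -22959*(-6) + 15458*(1/1534) = 137754 + 131/13 = 1790933/13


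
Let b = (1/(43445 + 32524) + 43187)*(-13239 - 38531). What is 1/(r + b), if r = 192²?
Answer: -75969/169848005249864 ≈ -4.4728e-10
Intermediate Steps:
b = -169850805771080/75969 (b = (1/75969 + 43187)*(-51770) = (3280873204/75969)*(-51770) = -169850805771080/75969 ≈ -2.2358e+9)
r = 36864
1/(r + b) = 1/(36864 - 169850805771080/75969) = 1/(-169848005249864/75969) = -75969/169848005249864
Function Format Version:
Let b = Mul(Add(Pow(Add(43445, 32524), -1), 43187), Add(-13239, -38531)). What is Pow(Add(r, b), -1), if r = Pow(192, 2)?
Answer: Rational(-75969, 169848005249864) ≈ -4.4728e-10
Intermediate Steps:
b = Rational(-169850805771080, 75969) (b = Mul(Add(Pow(75969, -1), 43187), -51770) = Mul(Add(Rational(1, 75969), 43187), -51770) = Mul(Rational(3280873204, 75969), -51770) = Rational(-169850805771080, 75969) ≈ -2.2358e+9)
r = 36864
Pow(Add(r, b), -1) = Pow(Add(36864, Rational(-169850805771080, 75969)), -1) = Pow(Rational(-169848005249864, 75969), -1) = Rational(-75969, 169848005249864)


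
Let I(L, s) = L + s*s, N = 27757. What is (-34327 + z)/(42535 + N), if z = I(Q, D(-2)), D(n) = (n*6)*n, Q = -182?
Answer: -33933/70292 ≈ -0.48274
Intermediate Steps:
D(n) = 6*n**2 (D(n) = (6*n)*n = 6*n**2)
I(L, s) = L + s**2
z = 394 (z = -182 + (6*(-2)**2)**2 = -182 + (6*4)**2 = -182 + 24**2 = -182 + 576 = 394)
(-34327 + z)/(42535 + N) = (-34327 + 394)/(42535 + 27757) = -33933/70292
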